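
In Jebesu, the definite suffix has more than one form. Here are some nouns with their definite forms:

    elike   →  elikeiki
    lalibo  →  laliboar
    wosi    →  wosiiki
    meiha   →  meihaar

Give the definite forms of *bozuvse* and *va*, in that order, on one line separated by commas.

The suffix is conditioned by the last vowel: -iki when the last vowel of the stem is a front vowel (*elike*, *wosi*); -ar when the last vowel of the stem is a back vowel (*lalibo*, *meiha*).
*bozuvse* — last vowel /e/ (a front vowel) → -iki → *bozuvseiki*.
The last vowel of *va* is /a/, which is a back vowel, so the suffix is -ar, giving *vaar*.

bozuvseiki, vaar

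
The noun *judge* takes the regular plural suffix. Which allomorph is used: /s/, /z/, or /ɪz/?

The stem *judge* ends in a sibilant (/s, z, ʃ, ʒ, tʃ, dʒ/).
The plural suffix surfaces as /ɪz/ after sibilants, /s/ after other voiceless consonants, and /z/ after other voiced sounds.
So the plural -s on *judge* is pronounced /ɪz/.

/ɪz/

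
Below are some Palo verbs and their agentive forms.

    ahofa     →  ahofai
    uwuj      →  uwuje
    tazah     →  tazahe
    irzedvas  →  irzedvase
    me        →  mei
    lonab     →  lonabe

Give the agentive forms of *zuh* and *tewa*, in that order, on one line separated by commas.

The pattern is consonant vs. vowel: -e when the stem ends in a consonant (*uwuj*, *tazah*, *irzedvas*, *lonab*); -i when the stem ends in a vowel (*ahofa*, *me*).
*zuh*: final sound = /h/, a consonant → -e → *zuhe*.
*tewa*: final sound = /a/, a vowel → -i → *tewai*.

zuhe, tewai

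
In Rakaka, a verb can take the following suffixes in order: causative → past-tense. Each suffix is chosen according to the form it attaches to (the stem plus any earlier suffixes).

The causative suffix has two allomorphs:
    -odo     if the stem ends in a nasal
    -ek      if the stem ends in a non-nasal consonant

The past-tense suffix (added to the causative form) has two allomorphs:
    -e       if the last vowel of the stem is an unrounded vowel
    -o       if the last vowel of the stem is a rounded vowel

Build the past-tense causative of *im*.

imodoo

Since the final consonant of *im* is /m/ (a nasal), it takes -odo, giving *imodo*.
The causative form *imodo*: last vowel = /o/, a rounded vowel → -o → *imodoo*.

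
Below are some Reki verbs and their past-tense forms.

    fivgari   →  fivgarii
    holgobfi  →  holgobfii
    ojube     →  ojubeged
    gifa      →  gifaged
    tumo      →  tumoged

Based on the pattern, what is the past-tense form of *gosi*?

gosii

Looking at the last vowel of each stem: -i when the last vowel of the stem is a high vowel (*fivgari*, *holgobfi*); -ged when the last vowel of the stem is a non-high vowel (*ojube*, *gifa*, *tumo*).
Since the last vowel of *gosi* is /i/ (a high vowel), it takes -i, giving *gosii*.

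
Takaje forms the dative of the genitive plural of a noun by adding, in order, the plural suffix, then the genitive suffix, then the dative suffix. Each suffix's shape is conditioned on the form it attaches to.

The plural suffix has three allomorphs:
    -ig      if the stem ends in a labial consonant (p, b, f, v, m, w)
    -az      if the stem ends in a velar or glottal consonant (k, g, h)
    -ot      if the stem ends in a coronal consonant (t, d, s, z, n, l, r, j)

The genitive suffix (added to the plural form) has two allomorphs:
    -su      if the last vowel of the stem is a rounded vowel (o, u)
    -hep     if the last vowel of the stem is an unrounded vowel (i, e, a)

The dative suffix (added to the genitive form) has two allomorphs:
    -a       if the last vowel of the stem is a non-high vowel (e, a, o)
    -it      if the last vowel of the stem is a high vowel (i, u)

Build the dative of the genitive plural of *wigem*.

*wigem*: final consonant = /m/, labial → -ig → *wigemig*.
The plural form *wigemig*: last vowel = /i/, an unrounded vowel → -hep → *wigemighep*.
The genitive form *wigemighep* — last vowel /e/ (a non-high vowel) → -a → *wigemighepa*.

wigemighepa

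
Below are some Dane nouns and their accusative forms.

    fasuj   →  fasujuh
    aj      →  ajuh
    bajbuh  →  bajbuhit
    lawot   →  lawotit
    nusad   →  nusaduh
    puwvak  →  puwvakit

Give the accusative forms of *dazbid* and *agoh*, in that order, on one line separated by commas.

The alternation tracks the final consonant of the stem — -it when the stem ends in a voiceless consonant (*bajbuh*, *lawot*, *puwvak*); -uh when the stem ends in a voiced consonant (*fasuj*, *aj*, *nusad*).
Since the final consonant of *dazbid* is /d/ (voiced), it takes -uh, giving *dazbiduh*.
*agoh*: final consonant = /h/, voiceless → -it → *agohit*.

dazbiduh, agohit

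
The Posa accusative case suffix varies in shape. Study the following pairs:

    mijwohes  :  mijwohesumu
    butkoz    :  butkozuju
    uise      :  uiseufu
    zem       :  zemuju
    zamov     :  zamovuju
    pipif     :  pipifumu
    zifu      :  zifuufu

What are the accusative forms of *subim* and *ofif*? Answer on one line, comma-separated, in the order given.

The alternation tracks the final sound of the stem — -umu when the stem ends in a voiceless consonant (*mijwohes*, *pipif*); -uju when the stem ends in a voiced consonant (*butkoz*, *zem*, *zamov*); -ufu when the stem ends in a vowel (*uise*, *zifu*).
The final sound of *subim* is /m/, which is a voiced consonant, so the suffix is -uju, giving *subimuju*.
*ofif* — final sound /f/ (a voiceless consonant) → -umu → *ofifumu*.

subimuju, ofifumu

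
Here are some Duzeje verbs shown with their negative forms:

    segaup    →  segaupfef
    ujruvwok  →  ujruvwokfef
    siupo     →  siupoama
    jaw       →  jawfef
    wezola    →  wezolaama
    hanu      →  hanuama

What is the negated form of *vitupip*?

The alternation tracks the final sound of the stem — -fef when the stem ends in a consonant (*segaup*, *ujruvwok*, *jaw*); -ama when the stem ends in a vowel (*siupo*, *wezola*, *hanu*).
*vitupip* — final sound /p/ (a consonant) → -fef → *vitupipfef*.

vitupipfef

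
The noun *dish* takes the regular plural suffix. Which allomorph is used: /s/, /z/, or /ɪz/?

The stem *dish* ends in a sibilant (/s, z, ʃ, ʒ, tʃ, dʒ/).
The plural suffix surfaces as /ɪz/ after sibilants, /s/ after other voiceless consonants, and /z/ after other voiced sounds.
So the plural -s on *dish* is pronounced /ɪz/.

/ɪz/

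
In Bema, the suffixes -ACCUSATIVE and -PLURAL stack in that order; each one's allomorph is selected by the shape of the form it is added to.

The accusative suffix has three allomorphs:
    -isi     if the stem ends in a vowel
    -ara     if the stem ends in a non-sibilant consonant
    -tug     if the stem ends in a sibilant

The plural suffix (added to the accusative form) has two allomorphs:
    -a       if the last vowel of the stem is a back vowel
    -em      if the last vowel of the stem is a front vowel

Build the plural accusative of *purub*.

Since the final sound of *purub* is /b/ (a non-sibilant consonant), it takes -ara, giving *purubara*.
The accusative form *purubara*: last vowel = /a/, a back vowel → -a → *purubaraa*.

purubaraa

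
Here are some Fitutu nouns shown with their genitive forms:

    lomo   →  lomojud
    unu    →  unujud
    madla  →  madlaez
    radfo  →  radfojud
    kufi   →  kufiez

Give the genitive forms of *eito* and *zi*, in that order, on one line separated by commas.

eitojud, ziez

The suffix is conditioned by the last vowel: -jud when the last vowel of the stem is a rounded vowel (*lomo*, *unu*, *radfo*); -ez when the last vowel of the stem is an unrounded vowel (*madla*, *kufi*).
*eito*: last vowel = /o/, a rounded vowel → -jud → *eitojud*.
The last vowel of *zi* is /i/, which is an unrounded vowel, so the suffix is -ez, giving *ziez*.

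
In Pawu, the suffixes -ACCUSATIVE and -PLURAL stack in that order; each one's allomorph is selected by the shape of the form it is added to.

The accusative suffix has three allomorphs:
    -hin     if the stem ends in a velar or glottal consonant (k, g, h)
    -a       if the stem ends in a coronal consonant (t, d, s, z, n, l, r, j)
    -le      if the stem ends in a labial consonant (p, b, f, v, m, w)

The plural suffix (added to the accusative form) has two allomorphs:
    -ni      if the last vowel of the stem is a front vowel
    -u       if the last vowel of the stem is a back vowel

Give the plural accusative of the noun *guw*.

guwleni

The final consonant of *guw* is /w/, which is labial, so the accusative suffix is -le, giving *guwle*.
The last vowel of the accusative form *guwle* is /e/, which is a front vowel, so the plural suffix is -ni, giving *guwleni*.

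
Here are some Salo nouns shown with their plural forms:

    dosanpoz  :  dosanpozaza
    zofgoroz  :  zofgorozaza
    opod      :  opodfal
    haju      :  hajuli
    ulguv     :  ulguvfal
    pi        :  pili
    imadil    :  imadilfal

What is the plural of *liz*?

lizaza

The suffix is conditioned by the final sound: -aza when the stem ends in a sibilant (*dosanpoz*, *zofgoroz*); -fal when the stem ends in a non-sibilant consonant (*opod*, *ulguv*, *imadil*); -li when the stem ends in a vowel (*haju*, *pi*).
*liz*: final sound = /z/, a sibilant → -aza → *lizaza*.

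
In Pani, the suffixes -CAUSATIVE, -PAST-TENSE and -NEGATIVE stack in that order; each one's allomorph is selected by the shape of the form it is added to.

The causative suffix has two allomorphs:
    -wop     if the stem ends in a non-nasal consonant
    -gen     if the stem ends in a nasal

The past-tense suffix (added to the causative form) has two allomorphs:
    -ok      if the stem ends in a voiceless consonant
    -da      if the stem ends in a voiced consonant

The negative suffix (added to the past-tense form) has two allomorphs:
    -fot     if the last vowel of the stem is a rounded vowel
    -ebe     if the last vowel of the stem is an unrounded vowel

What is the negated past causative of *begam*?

begamgendaebe

Since the final consonant of *begam* is /m/ (a nasal), it takes -gen, giving *begamgen*.
The causative form *begamgen*: final consonant = /n/, voiced → -da → *begamgenda*.
The last vowel of the past-tense form *begamgenda* is /a/, which is an unrounded vowel, so the negative suffix is -ebe, giving *begamgendaebe*.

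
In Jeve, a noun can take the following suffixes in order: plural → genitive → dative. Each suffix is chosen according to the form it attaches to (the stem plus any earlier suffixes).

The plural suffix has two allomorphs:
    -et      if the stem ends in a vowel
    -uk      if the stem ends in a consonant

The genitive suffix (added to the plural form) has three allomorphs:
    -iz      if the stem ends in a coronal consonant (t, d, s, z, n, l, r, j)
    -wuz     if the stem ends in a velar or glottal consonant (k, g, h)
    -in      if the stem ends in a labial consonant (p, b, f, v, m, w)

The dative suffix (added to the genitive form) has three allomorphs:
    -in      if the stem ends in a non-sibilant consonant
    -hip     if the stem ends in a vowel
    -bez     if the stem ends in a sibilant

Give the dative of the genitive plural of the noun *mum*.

mumukwuzbez

The final sound of *mum* is /m/, which is a consonant, so the plural suffix is -uk, giving *mumuk*.
Since the final consonant of the plural form *mumuk* is /k/ (velar/glottal), it takes -wuz, giving *mumukwuz*.
Since the final sound of the genitive form *mumukwuz* is /z/ (a sibilant), it takes -bez, giving *mumukwuzbez*.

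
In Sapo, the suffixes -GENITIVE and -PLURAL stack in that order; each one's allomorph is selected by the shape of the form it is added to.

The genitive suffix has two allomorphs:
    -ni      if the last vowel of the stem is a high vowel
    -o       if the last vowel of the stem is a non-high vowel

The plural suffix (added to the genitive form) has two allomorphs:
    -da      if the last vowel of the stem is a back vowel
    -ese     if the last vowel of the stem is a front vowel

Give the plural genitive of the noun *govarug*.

govarugniese

The last vowel of *govarug* is /u/, which is a high vowel, so the genitive suffix is -ni, giving *govarugni*.
Since the last vowel of the genitive form *govarugni* is /i/ (a front vowel), it takes -ese, giving *govarugniese*.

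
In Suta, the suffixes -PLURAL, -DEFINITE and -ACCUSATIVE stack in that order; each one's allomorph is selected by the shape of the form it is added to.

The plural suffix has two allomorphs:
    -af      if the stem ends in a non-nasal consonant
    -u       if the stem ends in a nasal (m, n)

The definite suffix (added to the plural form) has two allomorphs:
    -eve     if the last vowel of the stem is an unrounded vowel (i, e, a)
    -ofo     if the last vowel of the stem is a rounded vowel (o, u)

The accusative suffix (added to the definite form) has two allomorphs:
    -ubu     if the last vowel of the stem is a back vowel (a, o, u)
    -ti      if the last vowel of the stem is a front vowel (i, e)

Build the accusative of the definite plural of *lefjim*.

lefjimuofoubu

*lefjim*: final consonant = /m/, a nasal → -u → *lefjimu*.
The last vowel of the plural form *lefjimu* is /u/, which is a rounded vowel, so the definite suffix is -ofo, giving *lefjimuofo*.
The definite form *lefjimuofo*: last vowel = /o/, a back vowel → -ubu → *lefjimuofoubu*.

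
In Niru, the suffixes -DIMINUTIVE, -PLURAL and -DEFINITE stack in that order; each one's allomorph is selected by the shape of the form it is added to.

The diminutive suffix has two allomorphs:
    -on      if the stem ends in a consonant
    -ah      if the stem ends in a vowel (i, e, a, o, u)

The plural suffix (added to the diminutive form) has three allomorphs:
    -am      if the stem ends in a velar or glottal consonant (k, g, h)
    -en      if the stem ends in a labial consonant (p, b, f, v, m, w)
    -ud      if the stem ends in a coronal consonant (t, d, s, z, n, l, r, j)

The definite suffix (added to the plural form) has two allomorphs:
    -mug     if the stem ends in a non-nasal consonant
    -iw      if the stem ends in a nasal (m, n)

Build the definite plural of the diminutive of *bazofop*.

bazofoponudmug

The final sound of *bazofop* is /p/, which is a consonant, so the diminutive suffix is -on, giving *bazofopon*.
The diminutive form *bazofopon*: final consonant = /n/, coronal → -ud → *bazofoponud*.
The plural form *bazofoponud* — final consonant /d/ (non-nasal) → -mug → *bazofoponudmug*.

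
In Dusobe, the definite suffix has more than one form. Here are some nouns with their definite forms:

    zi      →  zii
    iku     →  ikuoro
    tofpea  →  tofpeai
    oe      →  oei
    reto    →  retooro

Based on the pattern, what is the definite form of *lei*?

leii

The suffix is conditioned by the last vowel: -oro when the last vowel of the stem is a rounded vowel (*iku*, *reto*); -i when the last vowel of the stem is an unrounded vowel (*zi*, *tofpea*, *oe*).
*lei*: last vowel = /i/, an unrounded vowel → -i → *leii*.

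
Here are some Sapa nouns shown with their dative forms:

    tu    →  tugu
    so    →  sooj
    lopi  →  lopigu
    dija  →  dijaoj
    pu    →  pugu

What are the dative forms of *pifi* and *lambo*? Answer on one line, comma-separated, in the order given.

The alternation tracks the last vowel of the stem — -gu when the last vowel of the stem is a high vowel (*tu*, *lopi*, *pu*); -oj when the last vowel of the stem is a non-high vowel (*so*, *dija*).
*pifi*: last vowel = /i/, a high vowel → -gu → *pifigu*.
The last vowel of *lambo* is /o/, which is a non-high vowel, so the suffix is -oj, giving *lambooj*.

pifigu, lambooj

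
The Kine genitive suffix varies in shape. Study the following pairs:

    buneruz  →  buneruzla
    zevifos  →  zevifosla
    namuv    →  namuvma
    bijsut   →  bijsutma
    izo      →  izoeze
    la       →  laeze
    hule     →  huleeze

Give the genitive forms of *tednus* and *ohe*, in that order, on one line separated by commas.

The alternation tracks the final sound of the stem — -la when the stem ends in a sibilant (*buneruz*, *zevifos*); -ma when the stem ends in a non-sibilant consonant (*namuv*, *bijsut*); -eze when the stem ends in a vowel (*izo*, *la*, *hule*).
*tednus*: final sound = /s/, a sibilant → -la → *tednusla*.
The final sound of *ohe* is /e/, which is a vowel, so the suffix is -eze, giving *oheeze*.

tednusla, oheeze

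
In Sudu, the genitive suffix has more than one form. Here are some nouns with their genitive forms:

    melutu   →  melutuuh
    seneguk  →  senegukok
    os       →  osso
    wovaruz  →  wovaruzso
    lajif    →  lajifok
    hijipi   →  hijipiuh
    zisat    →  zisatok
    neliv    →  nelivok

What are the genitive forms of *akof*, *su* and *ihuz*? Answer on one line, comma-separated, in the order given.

The pattern is sibilance of the final sound: -so when the stem ends in a sibilant (*os*, *wovaruz*); -ok when the stem ends in a non-sibilant consonant (*seneguk*, *lajif*, *zisat*, *neliv*); -uh when the stem ends in a vowel (*melutu*, *hijipi*).
Since the final sound of *akof* is /f/ (a non-sibilant consonant), it takes -ok, giving *akofok*.
Since the final sound of *su* is /u/ (a vowel), it takes -uh, giving *suuh*.
Since the final sound of *ihuz* is /z/ (a sibilant), it takes -so, giving *ihuzso*.

akofok, suuh, ihuzso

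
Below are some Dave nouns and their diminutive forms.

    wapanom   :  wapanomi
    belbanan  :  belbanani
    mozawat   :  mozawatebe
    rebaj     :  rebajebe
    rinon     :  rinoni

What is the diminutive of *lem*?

lemi

The suffix is conditioned by the final consonant: -i when the stem ends in a nasal (*wapanom*, *belbanan*, *rinon*); -ebe when the stem ends in a non-nasal consonant (*mozawat*, *rebaj*).
*lem*: final consonant = /m/, a nasal → -i → *lemi*.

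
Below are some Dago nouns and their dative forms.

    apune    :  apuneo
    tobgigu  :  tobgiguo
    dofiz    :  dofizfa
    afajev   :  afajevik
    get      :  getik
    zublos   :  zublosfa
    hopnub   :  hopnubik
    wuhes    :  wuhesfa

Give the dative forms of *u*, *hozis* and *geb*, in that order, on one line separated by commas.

Looking at the final sound of each stem: -fa when the stem ends in a sibilant (*dofiz*, *zublos*, *wuhes*); -ik when the stem ends in a non-sibilant consonant (*afajev*, *get*, *hopnub*); -o when the stem ends in a vowel (*apune*, *tobgigu*).
*u* — final sound /u/ (a vowel) → -o → *uo*.
*hozis* — final sound /s/ (a sibilant) → -fa → *hozisfa*.
The final sound of *geb* is /b/, which is a non-sibilant consonant, so the suffix is -ik, giving *gebik*.

uo, hozisfa, gebik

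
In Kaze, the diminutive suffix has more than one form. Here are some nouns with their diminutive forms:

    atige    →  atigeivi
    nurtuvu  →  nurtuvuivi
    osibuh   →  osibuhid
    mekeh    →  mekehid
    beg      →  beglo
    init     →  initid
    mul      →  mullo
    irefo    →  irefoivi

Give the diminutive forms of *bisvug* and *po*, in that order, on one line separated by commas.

bisvuglo, poivi

The alternation tracks the final sound of the stem — -id when the stem ends in a voiceless consonant (*osibuh*, *mekeh*, *init*); -lo when the stem ends in a voiced consonant (*beg*, *mul*); -ivi when the stem ends in a vowel (*atige*, *nurtuvu*, *irefo*).
The final sound of *bisvug* is /g/, which is a voiced consonant, so the suffix is -lo, giving *bisvuglo*.
The final sound of *po* is /o/, which is a vowel, so the suffix is -ivi, giving *poivi*.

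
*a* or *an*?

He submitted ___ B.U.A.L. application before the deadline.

The indefinite article is chosen by the initial *sound* of the following word, not its spelling.
The initialism *B.U.A.L.* is read letter by letter; the first letter, B, is pronounced /biː/, which begins with a consonant sound.
So the article is *a*: He submitted a B.U.A.L. application before the deadline.

a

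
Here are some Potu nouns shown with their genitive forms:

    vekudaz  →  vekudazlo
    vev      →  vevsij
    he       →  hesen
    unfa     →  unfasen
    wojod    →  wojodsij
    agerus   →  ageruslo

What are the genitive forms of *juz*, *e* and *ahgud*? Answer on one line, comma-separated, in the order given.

juzlo, esen, ahgudsij

Looking at the final sound of each stem: -lo when the stem ends in a sibilant (*vekudaz*, *agerus*); -sij when the stem ends in a non-sibilant consonant (*vev*, *wojod*); -sen when the stem ends in a vowel (*he*, *unfa*).
The final sound of *juz* is /z/, which is a sibilant, so the suffix is -lo, giving *juzlo*.
*e* — final sound /e/ (a vowel) → -sen → *esen*.
*ahgud*: final sound = /d/, a non-sibilant consonant → -sij → *ahgudsij*.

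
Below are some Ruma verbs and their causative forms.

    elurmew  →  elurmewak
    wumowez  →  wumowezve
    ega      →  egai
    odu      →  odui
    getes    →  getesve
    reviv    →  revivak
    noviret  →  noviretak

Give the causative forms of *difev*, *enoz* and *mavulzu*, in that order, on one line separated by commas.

The suffix is conditioned by the final sound: -ve when the stem ends in a sibilant (*wumowez*, *getes*); -ak when the stem ends in a non-sibilant consonant (*elurmew*, *reviv*, *noviret*); -i when the stem ends in a vowel (*ega*, *odu*).
*difev* — final sound /v/ (a non-sibilant consonant) → -ak → *difevak*.
The final sound of *enoz* is /z/, which is a sibilant, so the suffix is -ve, giving *enozve*.
The final sound of *mavulzu* is /u/, which is a vowel, so the suffix is -i, giving *mavulzui*.

difevak, enozve, mavulzui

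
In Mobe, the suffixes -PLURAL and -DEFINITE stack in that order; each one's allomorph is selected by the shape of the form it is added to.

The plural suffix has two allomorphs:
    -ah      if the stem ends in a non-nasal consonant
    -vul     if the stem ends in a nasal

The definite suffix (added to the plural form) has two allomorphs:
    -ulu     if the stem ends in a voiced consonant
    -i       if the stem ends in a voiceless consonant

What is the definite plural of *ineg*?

inegahi

Since the final consonant of *ineg* is /g/ (non-nasal), it takes -ah, giving *inegah*.
Since the final consonant of the plural form *inegah* is /h/ (voiceless), it takes -i, giving *inegahi*.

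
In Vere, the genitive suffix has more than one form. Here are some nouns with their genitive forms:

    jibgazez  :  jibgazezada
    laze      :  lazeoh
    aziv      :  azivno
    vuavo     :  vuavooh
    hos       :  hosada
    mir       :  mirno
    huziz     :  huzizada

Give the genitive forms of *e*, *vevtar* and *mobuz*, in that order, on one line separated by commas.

Looking at the final sound of each stem: -ada when the stem ends in a sibilant (*jibgazez*, *hos*, *huziz*); -no when the stem ends in a non-sibilant consonant (*aziv*, *mir*); -oh when the stem ends in a vowel (*laze*, *vuavo*).
Since the final sound of *e* is /e/ (a vowel), it takes -oh, giving *eoh*.
*vevtar* — final sound /r/ (a non-sibilant consonant) → -no → *vevtarno*.
Since the final sound of *mobuz* is /z/ (a sibilant), it takes -ada, giving *mobuzada*.

eoh, vevtarno, mobuzada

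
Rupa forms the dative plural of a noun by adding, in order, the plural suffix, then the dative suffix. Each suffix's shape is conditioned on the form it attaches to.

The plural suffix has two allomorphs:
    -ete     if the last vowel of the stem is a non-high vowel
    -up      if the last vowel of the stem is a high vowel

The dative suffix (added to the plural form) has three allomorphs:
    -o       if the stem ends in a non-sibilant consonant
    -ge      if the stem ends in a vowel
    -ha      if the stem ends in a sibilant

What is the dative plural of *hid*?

hidupo

The last vowel of *hid* is /i/, which is a high vowel, so the plural suffix is -up, giving *hidup*.
The plural form *hidup*: final sound = /p/, a non-sibilant consonant → -o → *hidupo*.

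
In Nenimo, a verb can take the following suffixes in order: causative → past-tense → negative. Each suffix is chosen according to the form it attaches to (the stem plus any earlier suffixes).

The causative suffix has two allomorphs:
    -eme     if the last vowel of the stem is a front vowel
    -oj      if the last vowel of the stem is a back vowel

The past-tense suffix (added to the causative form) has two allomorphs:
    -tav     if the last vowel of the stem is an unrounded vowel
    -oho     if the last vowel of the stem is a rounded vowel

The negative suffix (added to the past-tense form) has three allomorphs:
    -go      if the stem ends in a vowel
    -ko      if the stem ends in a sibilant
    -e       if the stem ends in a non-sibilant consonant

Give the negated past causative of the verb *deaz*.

The last vowel of *deaz* is /a/, which is a back vowel, so the causative suffix is -oj, giving *deazoj*.
The last vowel of the causative form *deazoj* is /o/, which is a rounded vowel, so the past-tense suffix is -oho, giving *deazojoho*.
Since the final sound of the past-tense form *deazojoho* is /o/ (a vowel), it takes -go, giving *deazojohogo*.

deazojohogo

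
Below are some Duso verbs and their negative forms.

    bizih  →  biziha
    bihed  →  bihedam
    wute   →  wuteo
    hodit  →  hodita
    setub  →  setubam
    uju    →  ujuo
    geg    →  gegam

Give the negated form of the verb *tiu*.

tiuo

The alternation tracks the final sound of the stem — -a when the stem ends in a voiceless consonant (*bizih*, *hodit*); -am when the stem ends in a voiced consonant (*bihed*, *setub*, *geg*); -o when the stem ends in a vowel (*wute*, *uju*).
Since the final sound of *tiu* is /u/ (a vowel), it takes -o, giving *tiuo*.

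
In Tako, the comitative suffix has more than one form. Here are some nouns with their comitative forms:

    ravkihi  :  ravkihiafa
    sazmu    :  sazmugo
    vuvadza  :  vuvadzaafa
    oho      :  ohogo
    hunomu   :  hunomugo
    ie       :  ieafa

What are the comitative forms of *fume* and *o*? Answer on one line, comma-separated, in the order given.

fumeafa, ogo

The pattern is rounding harmony: -go when the last vowel of the stem is a rounded vowel (*sazmu*, *oho*, *hunomu*); -afa when the last vowel of the stem is an unrounded vowel (*ravkihi*, *vuvadza*, *ie*).
Since the last vowel of *fume* is /e/ (an unrounded vowel), it takes -afa, giving *fumeafa*.
Since the last vowel of *o* is /o/ (a rounded vowel), it takes -go, giving *ogo*.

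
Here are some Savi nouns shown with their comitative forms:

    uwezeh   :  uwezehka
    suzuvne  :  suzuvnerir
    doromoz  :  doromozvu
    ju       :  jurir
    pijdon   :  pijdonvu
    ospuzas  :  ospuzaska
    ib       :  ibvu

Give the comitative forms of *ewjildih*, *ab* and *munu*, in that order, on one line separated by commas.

The alternation tracks the final sound of the stem — -ka when the stem ends in a voiceless consonant (*uwezeh*, *ospuzas*); -vu when the stem ends in a voiced consonant (*doromoz*, *pijdon*, *ib*); -rir when the stem ends in a vowel (*suzuvne*, *ju*).
*ewjildih*: final sound = /h/, a voiceless consonant → -ka → *ewjildihka*.
Since the final sound of *ab* is /b/ (a voiced consonant), it takes -vu, giving *abvu*.
The final sound of *munu* is /u/, which is a vowel, so the suffix is -rir, giving *munurir*.

ewjildihka, abvu, munurir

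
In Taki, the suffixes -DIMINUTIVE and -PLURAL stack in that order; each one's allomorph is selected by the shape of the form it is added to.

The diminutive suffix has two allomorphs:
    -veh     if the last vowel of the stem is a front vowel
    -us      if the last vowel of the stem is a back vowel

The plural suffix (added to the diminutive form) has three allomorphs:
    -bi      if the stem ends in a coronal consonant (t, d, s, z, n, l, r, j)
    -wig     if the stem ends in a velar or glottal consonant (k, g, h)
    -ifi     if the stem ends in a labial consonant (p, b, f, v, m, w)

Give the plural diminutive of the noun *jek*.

jekvehwig

*jek*: last vowel = /e/, a front vowel → -veh → *jekveh*.
The diminutive form *jekveh*: final consonant = /h/, velar/glottal → -wig → *jekvehwig*.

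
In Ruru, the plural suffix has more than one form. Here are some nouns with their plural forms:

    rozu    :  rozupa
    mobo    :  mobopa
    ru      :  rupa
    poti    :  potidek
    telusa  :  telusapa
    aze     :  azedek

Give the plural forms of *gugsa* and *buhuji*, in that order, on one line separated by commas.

Looking at the last vowel of each stem: -dek when the last vowel of the stem is a front vowel (*poti*, *aze*); -pa when the last vowel of the stem is a back vowel (*rozu*, *mobo*, *ru*, *telusa*).
*gugsa* — last vowel /a/ (a back vowel) → -pa → *gugsapa*.
The last vowel of *buhuji* is /i/, which is a front vowel, so the suffix is -dek, giving *buhujidek*.

gugsapa, buhujidek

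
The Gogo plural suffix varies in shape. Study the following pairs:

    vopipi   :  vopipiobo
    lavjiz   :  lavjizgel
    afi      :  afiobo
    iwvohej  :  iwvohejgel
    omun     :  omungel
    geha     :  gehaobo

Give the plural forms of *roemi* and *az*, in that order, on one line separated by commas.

Looking at the final sound of each stem: -gel when the stem ends in a consonant (*lavjiz*, *iwvohej*, *omun*); -obo when the stem ends in a vowel (*vopipi*, *afi*, *geha*).
*roemi* — final sound /i/ (a vowel) → -obo → *roemiobo*.
The final sound of *az* is /z/, which is a consonant, so the suffix is -gel, giving *azgel*.

roemiobo, azgel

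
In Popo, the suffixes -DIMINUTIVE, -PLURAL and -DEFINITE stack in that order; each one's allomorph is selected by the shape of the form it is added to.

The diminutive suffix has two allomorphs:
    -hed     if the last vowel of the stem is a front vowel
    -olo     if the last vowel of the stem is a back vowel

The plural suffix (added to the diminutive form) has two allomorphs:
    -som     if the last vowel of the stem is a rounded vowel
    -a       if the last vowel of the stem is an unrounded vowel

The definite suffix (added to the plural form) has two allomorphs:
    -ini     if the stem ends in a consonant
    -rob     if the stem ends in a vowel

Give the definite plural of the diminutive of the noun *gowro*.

gowroolosomini

*gowro*: last vowel = /o/, a back vowel → -olo → *gowroolo*.
The last vowel of the diminutive form *gowroolo* is /o/, which is a rounded vowel, so the plural suffix is -som, giving *gowroolosom*.
The plural form *gowroolosom*: final sound = /m/, a consonant → -ini → *gowroolosomini*.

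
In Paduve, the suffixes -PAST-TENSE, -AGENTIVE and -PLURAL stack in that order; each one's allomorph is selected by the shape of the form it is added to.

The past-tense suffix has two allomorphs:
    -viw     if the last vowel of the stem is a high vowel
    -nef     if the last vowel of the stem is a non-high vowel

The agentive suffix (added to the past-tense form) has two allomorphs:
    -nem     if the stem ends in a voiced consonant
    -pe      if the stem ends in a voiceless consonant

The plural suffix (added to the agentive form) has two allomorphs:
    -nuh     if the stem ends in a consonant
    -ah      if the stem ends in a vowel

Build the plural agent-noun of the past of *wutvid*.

The last vowel of *wutvid* is /i/, which is a high vowel, so the past-tense suffix is -viw, giving *wutvidviw*.
The final consonant of the past-tense form *wutvidviw* is /w/, which is voiced, so the agentive suffix is -nem, giving *wutvidviwnem*.
Since the final sound of the agentive form *wutvidviwnem* is /m/ (a consonant), it takes -nuh, giving *wutvidviwnemnuh*.

wutvidviwnemnuh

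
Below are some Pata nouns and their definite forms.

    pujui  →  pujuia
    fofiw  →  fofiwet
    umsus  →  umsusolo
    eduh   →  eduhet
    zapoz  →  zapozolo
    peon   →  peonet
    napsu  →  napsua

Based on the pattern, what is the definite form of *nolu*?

Looking at the final sound of each stem: -olo when the stem ends in a sibilant (*umsus*, *zapoz*); -et when the stem ends in a non-sibilant consonant (*fofiw*, *eduh*, *peon*); -a when the stem ends in a vowel (*pujui*, *napsu*).
The final sound of *nolu* is /u/, which is a vowel, so the suffix is -a, giving *nolua*.

nolua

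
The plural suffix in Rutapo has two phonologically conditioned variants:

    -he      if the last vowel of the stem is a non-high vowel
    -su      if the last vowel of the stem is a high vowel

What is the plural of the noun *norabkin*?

Since the last vowel of *norabkin* is /i/ (a high vowel), it takes -su, giving *norabkinsu*.

norabkinsu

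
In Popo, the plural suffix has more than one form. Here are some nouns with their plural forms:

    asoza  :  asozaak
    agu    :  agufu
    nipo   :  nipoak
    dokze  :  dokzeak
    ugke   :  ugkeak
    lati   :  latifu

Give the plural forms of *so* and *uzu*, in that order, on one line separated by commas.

Looking at the last vowel of each stem: -fu when the last vowel of the stem is a high vowel (*agu*, *lati*); -ak when the last vowel of the stem is a non-high vowel (*asoza*, *nipo*, *dokze*, *ugke*).
Since the last vowel of *so* is /o/ (a non-high vowel), it takes -ak, giving *soak*.
*uzu* — last vowel /u/ (a high vowel) → -fu → *uzufu*.

soak, uzufu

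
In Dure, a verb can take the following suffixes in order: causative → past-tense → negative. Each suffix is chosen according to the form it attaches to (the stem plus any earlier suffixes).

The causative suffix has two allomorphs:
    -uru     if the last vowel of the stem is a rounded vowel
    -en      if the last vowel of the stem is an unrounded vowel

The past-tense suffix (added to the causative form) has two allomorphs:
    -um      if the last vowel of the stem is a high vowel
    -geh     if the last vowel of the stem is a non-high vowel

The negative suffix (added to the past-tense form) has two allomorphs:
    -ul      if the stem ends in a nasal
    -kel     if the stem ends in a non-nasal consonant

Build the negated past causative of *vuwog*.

*vuwog*: last vowel = /o/, a rounded vowel → -uru → *vuwoguru*.
The last vowel of the causative form *vuwoguru* is /u/, which is a high vowel, so the past-tense suffix is -um, giving *vuwoguruum*.
Since the final consonant of the past-tense form *vuwoguruum* is /m/ (a nasal), it takes -ul, giving *vuwoguruumul*.

vuwoguruumul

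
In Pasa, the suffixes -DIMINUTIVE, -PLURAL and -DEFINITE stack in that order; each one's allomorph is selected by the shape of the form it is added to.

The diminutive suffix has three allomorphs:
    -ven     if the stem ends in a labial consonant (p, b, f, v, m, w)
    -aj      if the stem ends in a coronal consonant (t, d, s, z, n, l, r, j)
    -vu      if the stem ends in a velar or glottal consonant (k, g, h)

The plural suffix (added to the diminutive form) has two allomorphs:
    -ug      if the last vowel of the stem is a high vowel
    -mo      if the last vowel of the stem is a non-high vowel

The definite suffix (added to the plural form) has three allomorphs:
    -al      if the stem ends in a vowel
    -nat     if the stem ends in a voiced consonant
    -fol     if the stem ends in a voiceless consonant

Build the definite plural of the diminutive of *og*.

ogvuugnat

*og*: final consonant = /g/, velar/glottal → -vu → *ogvu*.
Since the last vowel of the diminutive form *ogvu* is /u/ (a high vowel), it takes -ug, giving *ogvuug*.
The plural form *ogvuug*: final sound = /g/, a voiced consonant → -nat → *ogvuugnat*.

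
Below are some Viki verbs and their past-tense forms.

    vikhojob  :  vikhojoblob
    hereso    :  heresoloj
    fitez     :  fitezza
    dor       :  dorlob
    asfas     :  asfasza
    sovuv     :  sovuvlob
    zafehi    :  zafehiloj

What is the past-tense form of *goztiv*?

goztivlob

Looking at the final sound of each stem: -za when the stem ends in a sibilant (*fitez*, *asfas*); -lob when the stem ends in a non-sibilant consonant (*vikhojob*, *dor*, *sovuv*); -loj when the stem ends in a vowel (*hereso*, *zafehi*).
*goztiv* — final sound /v/ (a non-sibilant consonant) → -lob → *goztivlob*.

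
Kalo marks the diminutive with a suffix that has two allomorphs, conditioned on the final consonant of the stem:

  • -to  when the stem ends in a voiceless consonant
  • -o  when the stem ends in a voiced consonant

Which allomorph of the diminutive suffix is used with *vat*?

*vat* — final consonant /t/ (voiceless) → -to.

-to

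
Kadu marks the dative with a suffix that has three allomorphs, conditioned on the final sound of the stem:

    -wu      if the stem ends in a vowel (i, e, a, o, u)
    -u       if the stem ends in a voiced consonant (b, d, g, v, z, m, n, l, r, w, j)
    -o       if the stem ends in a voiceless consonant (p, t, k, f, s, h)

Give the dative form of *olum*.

*olum* — final sound /m/ (a voiced consonant) → -u → *olumu*.

olumu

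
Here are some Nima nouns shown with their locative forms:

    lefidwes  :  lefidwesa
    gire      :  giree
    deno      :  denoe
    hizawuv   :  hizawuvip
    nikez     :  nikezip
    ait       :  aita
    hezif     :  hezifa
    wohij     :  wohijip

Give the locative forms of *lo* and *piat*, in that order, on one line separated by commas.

The suffix is conditioned by the final sound: -a when the stem ends in a voiceless consonant (*lefidwes*, *ait*, *hezif*); -ip when the stem ends in a voiced consonant (*hizawuv*, *nikez*, *wohij*); -e when the stem ends in a vowel (*gire*, *deno*).
*lo* — final sound /o/ (a vowel) → -e → *loe*.
*piat* — final sound /t/ (a voiceless consonant) → -a → *piata*.

loe, piata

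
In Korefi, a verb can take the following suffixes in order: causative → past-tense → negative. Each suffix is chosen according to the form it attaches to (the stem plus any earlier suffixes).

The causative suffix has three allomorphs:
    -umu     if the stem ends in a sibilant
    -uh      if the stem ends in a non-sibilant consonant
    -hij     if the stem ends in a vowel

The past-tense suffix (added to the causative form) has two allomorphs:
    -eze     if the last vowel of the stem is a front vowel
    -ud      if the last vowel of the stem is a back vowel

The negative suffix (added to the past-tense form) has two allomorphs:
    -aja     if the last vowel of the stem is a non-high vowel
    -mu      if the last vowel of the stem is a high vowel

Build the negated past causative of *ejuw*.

ejuwuhudmu

*ejuw*: final sound = /w/, a non-sibilant consonant → -uh → *ejuwuh*.
Since the last vowel of the causative form *ejuwuh* is /u/ (a back vowel), it takes -ud, giving *ejuwuhud*.
The past-tense form *ejuwuhud* — last vowel /u/ (a high vowel) → -mu → *ejuwuhudmu*.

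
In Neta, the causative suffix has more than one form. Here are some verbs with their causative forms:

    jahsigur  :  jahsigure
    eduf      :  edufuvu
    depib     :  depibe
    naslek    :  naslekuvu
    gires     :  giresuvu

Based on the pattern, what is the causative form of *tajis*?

tajisuvu

The pattern is voicing of the final consonant: -uvu when the stem ends in a voiceless consonant (*eduf*, *naslek*, *gires*); -e when the stem ends in a voiced consonant (*jahsigur*, *depib*).
*tajis* — final consonant /s/ (voiceless) → -uvu → *tajisuvu*.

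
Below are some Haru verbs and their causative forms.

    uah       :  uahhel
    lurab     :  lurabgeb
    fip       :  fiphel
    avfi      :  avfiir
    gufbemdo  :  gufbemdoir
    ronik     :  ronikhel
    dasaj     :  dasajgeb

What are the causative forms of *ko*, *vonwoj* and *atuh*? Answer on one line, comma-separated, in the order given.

koir, vonwojgeb, atuhhel

Looking at the final sound of each stem: -hel when the stem ends in a voiceless consonant (*uah*, *fip*, *ronik*); -geb when the stem ends in a voiced consonant (*lurab*, *dasaj*); -ir when the stem ends in a vowel (*avfi*, *gufbemdo*).
*ko*: final sound = /o/, a vowel → -ir → *koir*.
*vonwoj*: final sound = /j/, a voiced consonant → -geb → *vonwojgeb*.
The final sound of *atuh* is /h/, which is a voiceless consonant, so the suffix is -hel, giving *atuhhel*.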